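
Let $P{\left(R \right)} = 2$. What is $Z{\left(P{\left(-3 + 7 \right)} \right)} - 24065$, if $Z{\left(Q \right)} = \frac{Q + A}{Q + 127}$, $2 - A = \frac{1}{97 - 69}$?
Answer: $- \frac{28974223}{1204} \approx -24065.0$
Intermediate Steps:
$A = \frac{55}{28}$ ($A = 2 - \frac{1}{97 - 69} = 2 - \frac{1}{28} = \frac{55}{28} \approx 1.9643$)
$Z{\left(Q \right)} = \frac{\frac{55}{28} + Q}{127 + Q}$ ($Z{\left(Q \right)} = \frac{Q + \frac{55}{28}}{Q + 127} = \frac{\frac{55}{28} + Q}{127 + Q}$)
$Z{\left(P{\left(-3 + 7 \right)} \right)} - 24065 = \frac{\frac{55}{28} + 2}{127 + 2} - 24065 = \frac{1}{129} \cdot \frac{111}{28} - 24065 = \frac{37}{1204} - 24065 = - \frac{28974223}{1204}$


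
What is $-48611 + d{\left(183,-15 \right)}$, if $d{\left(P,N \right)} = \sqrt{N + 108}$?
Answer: $-48611 + \sqrt{93} \approx -48601.0$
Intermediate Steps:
$d{\left(P,N \right)} = \sqrt{108 + N}$
$-48611 + d{\left(183,-15 \right)} = -48611 + \sqrt{108 - 15} = -48611 + \sqrt{93}$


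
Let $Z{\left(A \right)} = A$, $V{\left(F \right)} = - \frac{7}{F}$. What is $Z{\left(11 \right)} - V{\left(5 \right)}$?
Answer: $\frac{62}{5} \approx 12.4$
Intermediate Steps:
$Z{\left(11 \right)} - V{\left(5 \right)} = 11 - - \frac{7}{5} = 11 + \frac{7}{5} = \frac{62}{5}$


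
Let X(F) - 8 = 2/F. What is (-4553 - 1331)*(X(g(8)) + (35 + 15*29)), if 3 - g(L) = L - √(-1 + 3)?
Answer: -64629856/23 + 11768*√2/23 ≈ -2.8093e+6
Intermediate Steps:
g(L) = 3 + √2 - L (g(L) = 3 - (L - √(-1 + 3)) = 3 - (L - √2) = 3 + (√2 - L) = 3 + √2 - L)
X(F) = 8 + 2/F
(-4553 - 1331)*(X(g(8)) + (35 + 15*29)) = (-4553 - 1331)*((8 + 2/(3 + √2 - 1*8)) + (35 + 15*29)) = -5884*((8 + 2/(3 + √2 - 8)) + (35 + 435)) = -5884*((8 + 2/(-5 + √2)) + 470) = -5884*(478 + 2/(-5 + √2)) = -2812552 - 11768/(-5 + √2)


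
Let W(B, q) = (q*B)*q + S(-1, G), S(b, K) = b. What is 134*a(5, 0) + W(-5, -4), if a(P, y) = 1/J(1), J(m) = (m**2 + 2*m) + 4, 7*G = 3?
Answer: -433/7 ≈ -61.857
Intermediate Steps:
G = 3/7 (G = (1/7)*3 = 3/7 ≈ 0.42857)
J(m) = 4 + m**2 + 2*m
W(B, q) = -1 + B*q**2 (W(B, q) = (q*B)*q - 1 = (B*q)*q - 1 = B*q**2 - 1 = -1 + B*q**2)
a(P, y) = 1/7 (a(P, y) = 1/(4 + 1**2 + 2*1) = 1/(4 + 1 + 2) = 1/7)
134*a(5, 0) + W(-5, -4) = 134*(1/7) + (-1 - 5*(-4)**2) = 134/7 + (-1 - 5*16) = 134/7 + (-1 - 80) = 134/7 - 81 = -433/7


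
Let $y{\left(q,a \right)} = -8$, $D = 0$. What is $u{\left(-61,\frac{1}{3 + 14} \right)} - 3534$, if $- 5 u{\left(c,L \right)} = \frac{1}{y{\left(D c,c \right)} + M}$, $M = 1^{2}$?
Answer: $- \frac{123689}{35} \approx -3534.0$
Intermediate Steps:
$M = 1$
$u{\left(c,L \right)} = \frac{1}{35}$ ($u{\left(c,L \right)} = - \frac{1}{5 \left(-8 + 1\right)} = - \frac{1}{5 \left(-7\right)} = \left(- \frac{1}{5}\right) \left(- \frac{1}{7}\right) = \frac{1}{35}$)
$u{\left(-61,\frac{1}{3 + 14} \right)} - 3534 = \frac{1}{35} - 3534 = - \frac{123689}{35}$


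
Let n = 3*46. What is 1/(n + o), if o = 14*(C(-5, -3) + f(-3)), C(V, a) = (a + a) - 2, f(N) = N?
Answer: -1/16 ≈ -0.062500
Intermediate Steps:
n = 138
C(V, a) = -2 + 2*a (C(V, a) = 2*a - 2 = -2 + 2*a)
o = -154 (o = 14*((-2 + 2*(-3)) - 3) = 14*((-2 - 6) - 3) = 14*(-8 - 3) = 14*(-11) = -154)
1/(n + o) = 1/(138 - 154) = 1/(-16) = -1/16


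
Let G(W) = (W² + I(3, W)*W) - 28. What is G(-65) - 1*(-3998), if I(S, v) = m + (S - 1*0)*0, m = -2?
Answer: 8325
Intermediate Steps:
I(S, v) = -2 (I(S, v) = -2 + (S - 1*0)*0 = -2 + (S + 0)*0 = -2 + S*0 = -2 + 0 = -2)
G(W) = -28 + W² - 2*W (G(W) = (W² - 2*W) - 28 = -28 + W² - 2*W)
G(-65) - 1*(-3998) = (-28 + (-65)² - 2*(-65)) - 1*(-3998) = (-28 + 4225 + 130) + 3998 = 4327 + 3998 = 8325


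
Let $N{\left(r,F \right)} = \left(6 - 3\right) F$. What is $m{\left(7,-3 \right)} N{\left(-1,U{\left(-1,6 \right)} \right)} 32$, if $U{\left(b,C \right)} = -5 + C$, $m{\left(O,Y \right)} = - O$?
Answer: $-672$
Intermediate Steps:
$N{\left(r,F \right)} = 3 F$
$m{\left(7,-3 \right)} N{\left(-1,U{\left(-1,6 \right)} \right)} 32 = \left(-1\right) 7 \cdot 3 \left(-5 + 6\right) 32 = - 7 \cdot 3 \cdot 1 \cdot 32 = \left(-7\right) 3 \cdot 32 = \left(-21\right) 32 = -672$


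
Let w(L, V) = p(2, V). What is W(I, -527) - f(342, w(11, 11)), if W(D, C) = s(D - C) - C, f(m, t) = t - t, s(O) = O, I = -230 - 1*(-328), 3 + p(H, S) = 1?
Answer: 1152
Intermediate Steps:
p(H, S) = -2 (p(H, S) = -3 + 1 = -2)
I = 98 (I = -230 + 328 = 98)
w(L, V) = -2
f(m, t) = 0
W(D, C) = D - 2*C (W(D, C) = (D - C) - C = D - 2*C)
W(I, -527) - f(342, w(11, 11)) = (98 - 2*(-527)) - 1*0 = (98 + 1054) + 0 = 1152 + 0 = 1152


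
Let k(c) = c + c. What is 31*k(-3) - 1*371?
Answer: -557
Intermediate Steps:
k(c) = 2*c
31*k(-3) - 1*371 = 31*(2*(-3)) - 1*371 = 31*(-6) - 371 = -186 - 371 = -557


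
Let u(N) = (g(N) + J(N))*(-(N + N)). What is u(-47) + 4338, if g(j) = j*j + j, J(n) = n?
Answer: 203148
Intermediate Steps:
g(j) = j + j² (g(j) = j² + j = j + j²)
u(N) = -2*N*(N + N*(1 + N)) (u(N) = (N*(1 + N) + N)*(-(N + N)) = (N + N*(1 + N))*(-2*N) = -2*N*(N + N*(1 + N)))
u(-47) + 4338 = -2*(-47)²*(2 - 47) + 4338 = -2*2209*(-45) + 4338 = 198810 + 4338 = 203148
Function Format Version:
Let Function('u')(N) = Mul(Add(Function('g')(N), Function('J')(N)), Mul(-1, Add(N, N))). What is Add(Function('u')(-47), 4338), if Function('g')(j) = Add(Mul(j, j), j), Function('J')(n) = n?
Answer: 203148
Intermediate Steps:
Function('g')(j) = Add(j, Pow(j, 2)) (Function('g')(j) = Add(Pow(j, 2), j) = Add(j, Pow(j, 2)))
Function('u')(N) = Mul(-2, N, Add(N, Mul(N, Add(1, N)))) (Function('u')(N) = Mul(Add(Mul(N, Add(1, N)), N), Mul(-1, Add(N, N))) = Mul(Add(N, Mul(N, Add(1, N))), Mul(-1, Mul(2, N))) = Mul(Add(N, Mul(N, Add(1, N))), Mul(-2, N)) = Mul(-2, N, Add(N, Mul(N, Add(1, N)))))
Add(Function('u')(-47), 4338) = Add(Mul(-2, Pow(-47, 2), Add(2, -47)), 4338) = Add(Mul(-2, 2209, -45), 4338) = Add(198810, 4338) = 203148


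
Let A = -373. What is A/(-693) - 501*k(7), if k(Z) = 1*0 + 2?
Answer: -694013/693 ≈ -1001.5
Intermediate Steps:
k(Z) = 2 (k(Z) = 0 + 2 = 2)
A/(-693) - 501*k(7) = -373/(-693) - 501*2 = -373*(-1/693) - 1002 = 373/693 - 1002 = -694013/693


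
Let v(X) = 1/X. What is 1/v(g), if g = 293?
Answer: 293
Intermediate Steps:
1/v(g) = 1/(1/293) = 293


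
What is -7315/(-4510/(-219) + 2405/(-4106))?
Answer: -187935726/514039 ≈ -365.61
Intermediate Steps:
-7315/(-4510/(-219) + 2405/(-4106)) = -7315/(-4510*(-1/219) + 2405*(-1/4106)) = -7315/(4510/219 - 2405/4106) = -7315/17991365/899214 = -7315*899214/17991365 = -187935726/514039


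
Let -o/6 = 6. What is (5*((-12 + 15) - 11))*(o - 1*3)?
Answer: 1560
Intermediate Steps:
o = -36 (o = -6*6 = -36)
(5*((-12 + 15) - 11))*(o - 1*3) = (5*((-12 + 15) - 11))*(-36 - 1*3) = (5*(3 - 11))*(-36 - 3) = (5*(-8))*(-39) = -40*(-39) = 1560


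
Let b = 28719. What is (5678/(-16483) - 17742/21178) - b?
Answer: -5012777153188/174538487 ≈ -28720.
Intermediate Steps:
(5678/(-16483) - 17742/21178) - b = (5678/(-16483) - 17742/21178) - 1*28719 = (5678*(-1/16483) - 17742*1/21178) - 28719 = (-5678/16483 - 8871/10589) - 28719 = -206345035/174538487 - 28719 = -5012777153188/174538487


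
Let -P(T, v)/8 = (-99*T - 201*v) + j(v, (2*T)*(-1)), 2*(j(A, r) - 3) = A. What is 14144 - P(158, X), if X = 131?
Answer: -321092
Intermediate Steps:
j(A, r) = 3 + A/2
P(T, v) = -24 + 792*T + 1604*v (P(T, v) = -8*((-99*T - 201*v) + (3 + v/2)) = -8*((-201*v - 99*T) + (3 + v/2)) = -8*(3 - 99*T - 401*v/2) = -24 + 792*T + 1604*v)
14144 - P(158, X) = 14144 - (-24 + 792*158 + 1604*131) = 14144 - (-24 + 125136 + 210124) = 14144 - 1*335236 = 14144 - 335236 = -321092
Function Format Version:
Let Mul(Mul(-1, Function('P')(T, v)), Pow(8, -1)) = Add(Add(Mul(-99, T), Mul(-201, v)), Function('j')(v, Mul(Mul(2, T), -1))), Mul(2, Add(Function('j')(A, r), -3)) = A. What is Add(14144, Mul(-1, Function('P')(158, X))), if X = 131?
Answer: -321092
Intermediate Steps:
Function('j')(A, r) = Add(3, Mul(Rational(1, 2), A))
Function('P')(T, v) = Add(-24, Mul(792, T), Mul(1604, v)) (Function('P')(T, v) = Mul(-8, Add(Add(Mul(-99, T), Mul(-201, v)), Add(3, Mul(Rational(1, 2), v)))) = Mul(-8, Add(Add(Mul(-201, v), Mul(-99, T)), Add(3, Mul(Rational(1, 2), v)))) = Mul(-8, Add(3, Mul(-99, T), Mul(Rational(-401, 2), v))) = Add(-24, Mul(792, T), Mul(1604, v)))
Add(14144, Mul(-1, Function('P')(158, X))) = Add(14144, Mul(-1, Add(-24, Mul(792, 158), Mul(1604, 131)))) = Add(14144, Mul(-1, Add(-24, 125136, 210124))) = Add(14144, Mul(-1, 335236)) = Add(14144, -335236) = -321092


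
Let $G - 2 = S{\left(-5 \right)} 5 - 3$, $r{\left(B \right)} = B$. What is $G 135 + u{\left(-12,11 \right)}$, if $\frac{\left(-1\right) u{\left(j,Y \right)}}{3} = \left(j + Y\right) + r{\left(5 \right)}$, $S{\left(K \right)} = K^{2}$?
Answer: $16728$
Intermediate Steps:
$G = 124$ ($G = 2 - \left(3 - \left(-5\right)^{2} \cdot 5\right) = 2 + \left(25 \cdot 5 - 3\right) = 2 + \left(125 - 3\right) = 2 + 122 = 124$)
$u{\left(j,Y \right)} = -15 - 3 Y - 3 j$ ($u{\left(j,Y \right)} = - 3 \left(\left(j + Y\right) + 5\right) = - 3 \left(\left(Y + j\right) + 5\right) = - 3 \left(5 + Y + j\right) = -15 - 3 Y - 3 j$)
$G 135 + u{\left(-12,11 \right)} = 124 \cdot 135 - 12 = 16740 - 12 = 16728$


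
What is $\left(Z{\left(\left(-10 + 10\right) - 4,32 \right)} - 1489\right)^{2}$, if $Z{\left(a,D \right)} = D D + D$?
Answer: $187489$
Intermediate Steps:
$Z{\left(a,D \right)} = D + D^{2}$ ($Z{\left(a,D \right)} = D^{2} + D = D + D^{2}$)
$\left(Z{\left(\left(-10 + 10\right) - 4,32 \right)} - 1489\right)^{2} = \left(32 \left(1 + 32\right) - 1489\right)^{2} = \left(32 \cdot 33 - 1489\right)^{2} = \left(1056 - 1489\right)^{2} = \left(-433\right)^{2} = 187489$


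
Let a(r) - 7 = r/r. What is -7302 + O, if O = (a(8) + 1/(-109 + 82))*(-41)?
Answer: -205969/27 ≈ -7628.5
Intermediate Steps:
a(r) = 8 (a(r) = 7 + r/r = 7 + 1 = 8)
O = -8815/27 (O = (8 + 1/(-109 + 82))*(-41) = (8 + 1/(-27))*(-41) = (8 - 1/27)*(-41) = (215/27)*(-41) = -8815/27 ≈ -326.48)
-7302 + O = -7302 - 8815/27 = -205969/27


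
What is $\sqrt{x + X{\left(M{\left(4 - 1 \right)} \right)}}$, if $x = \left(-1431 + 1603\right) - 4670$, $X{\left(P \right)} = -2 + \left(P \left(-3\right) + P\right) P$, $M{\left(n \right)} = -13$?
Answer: $i \sqrt{4838} \approx 69.556 i$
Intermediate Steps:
$X{\left(P \right)} = -2 - 2 P^{2}$ ($X{\left(P \right)} = -2 + \left(- 3 P + P\right) P = -2 + - 2 P P = -2 - 2 P^{2}$)
$x = -4498$ ($x = 172 - 4670 = -4498$)
$\sqrt{x + X{\left(M{\left(4 - 1 \right)} \right)}} = \sqrt{-4498 - \left(2 + 2 \left(-13\right)^{2}\right)} = \sqrt{-4498 - 340} = \sqrt{-4838} = i \sqrt{4838}$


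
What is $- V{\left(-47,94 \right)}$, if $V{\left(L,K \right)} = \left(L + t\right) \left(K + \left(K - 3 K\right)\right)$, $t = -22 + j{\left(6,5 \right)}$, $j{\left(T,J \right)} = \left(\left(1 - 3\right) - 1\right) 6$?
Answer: $-8178$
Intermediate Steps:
$j{\left(T,J \right)} = -18$ ($j{\left(T,J \right)} = \left(-2 - 1\right) 6 = \left(-3\right) 6 = -18$)
$t = -40$ ($t = -22 - 18 = -40$)
$V{\left(L,K \right)} = - K \left(-40 + L\right)$ ($V{\left(L,K \right)} = \left(L - 40\right) \left(K + \left(K - 3 K\right)\right) = \left(-40 + L\right) \left(K - 2 K\right) = \left(-40 + L\right) \left(- K\right) = - K \left(-40 + L\right)$)
$- V{\left(-47,94 \right)} = - 94 \left(40 - -47\right) = - 94 \left(40 + 47\right) = - 94 \cdot 87 = \left(-1\right) 8178 = -8178$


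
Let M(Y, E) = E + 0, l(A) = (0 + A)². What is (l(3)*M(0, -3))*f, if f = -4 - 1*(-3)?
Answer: 27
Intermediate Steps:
l(A) = A²
M(Y, E) = E
f = -1 (f = -4 + 3 = -1)
(l(3)*M(0, -3))*f = (3²*(-3))*(-1) = (9*(-3))*(-1) = -27*(-1) = 27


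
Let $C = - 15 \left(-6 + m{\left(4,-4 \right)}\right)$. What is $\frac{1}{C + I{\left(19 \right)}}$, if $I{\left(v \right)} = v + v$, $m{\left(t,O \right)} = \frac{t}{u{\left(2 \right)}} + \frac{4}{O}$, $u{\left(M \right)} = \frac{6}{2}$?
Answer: $\frac{1}{123} \approx 0.0081301$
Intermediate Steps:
$u{\left(M \right)} = 3$ ($u{\left(M \right)} = 6 \cdot \frac{1}{2} = 3$)
$m{\left(t,O \right)} = \frac{4}{O} + \frac{t}{3}$ ($m{\left(t,O \right)} = \frac{t}{3} + \frac{4}{O} = \frac{4}{O} + \frac{t}{3}$)
$I{\left(v \right)} = 2 v$
$C = 85$ ($C = - 15 \left(-6 + \left(\frac{4}{-4} + \frac{1}{3} \cdot 4\right)\right) = - 15 \left(-6 + \left(4 \left(- \frac{1}{4}\right) + \frac{4}{3}\right)\right) = - 15 \left(-6 + \left(-1 + \frac{4}{3}\right)\right) = - 15 \left(-6 + \frac{1}{3}\right) = \left(-15\right) \left(- \frac{17}{3}\right) = 85$)
$\frac{1}{C + I{\left(19 \right)}} = \frac{1}{85 + 2 \cdot 19} = \frac{1}{85 + 38} = \frac{1}{123}$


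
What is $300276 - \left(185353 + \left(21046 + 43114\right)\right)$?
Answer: $50763$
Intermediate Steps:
$300276 - \left(185353 + \left(21046 + 43114\right)\right) = 300276 - \left(185353 + 64160\right) = 300276 - 249513 = 50763$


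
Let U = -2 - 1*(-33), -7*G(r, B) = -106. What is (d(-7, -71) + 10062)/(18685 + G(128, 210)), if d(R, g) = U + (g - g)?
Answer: 70651/130901 ≈ 0.53973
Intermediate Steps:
G(r, B) = 106/7 (G(r, B) = -1/7*(-106) = 106/7)
U = 31 (U = -2 + 33 = 31)
d(R, g) = 31 (d(R, g) = 31 + (g - g) = 31 + 0 = 31)
(d(-7, -71) + 10062)/(18685 + G(128, 210)) = (31 + 10062)/(18685 + 106/7) = 10093/(130901/7) = 10093*(7/130901) = 70651/130901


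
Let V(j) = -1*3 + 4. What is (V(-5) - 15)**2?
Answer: 196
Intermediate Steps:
V(j) = 1 (V(j) = -3 + 4 = 1)
(V(-5) - 15)**2 = (1 - 15)**2 = (-14)**2 = 196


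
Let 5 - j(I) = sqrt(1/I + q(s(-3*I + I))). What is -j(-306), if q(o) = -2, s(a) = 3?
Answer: -5 + I*sqrt(20842)/102 ≈ -5.0 + 1.4154*I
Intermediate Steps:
j(I) = 5 - sqrt(-2 + 1/I) (j(I) = 5 - sqrt(1/I - 2) = 5 - sqrt(-2 + 1/I))
-j(-306) = -(5 - sqrt(-2 + 1/(-306))) = -(5 - sqrt(-2 - 1/306)) = -(5 - sqrt(-613/306)) = -(5 - I*sqrt(20842)/102) = -5 + I*sqrt(20842)/102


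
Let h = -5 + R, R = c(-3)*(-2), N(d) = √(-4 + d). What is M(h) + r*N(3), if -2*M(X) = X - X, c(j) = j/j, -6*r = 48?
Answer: -8*I ≈ -8.0*I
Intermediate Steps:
r = -8 (r = -⅙*48 = -8)
c(j) = 1
R = -2 (R = 1*(-2) = -2)
h = -7 (h = -5 - 2 = -7)
M(X) = 0 (M(X) = -(X - X)/2 = -½*0 = 0)
M(h) + r*N(3) = 0 - 8*√(-4 + 3) = 0 - 8*I = -8*I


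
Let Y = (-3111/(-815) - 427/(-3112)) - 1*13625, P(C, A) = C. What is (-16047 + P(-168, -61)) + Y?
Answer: -75672565763/2536280 ≈ -29836.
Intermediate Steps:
Y = -34546785563/2536280 (Y = (-3111*(-1/815) - 427*(-1/3112)) - 13625 = (3111/815 + 427/3112) - 13625 = 10029437/2536280 - 13625 = -34546785563/2536280 ≈ -13621.)
(-16047 + P(-168, -61)) + Y = (-16047 - 168) - 34546785563/2536280 = -16215 - 34546785563/2536280 = -75672565763/2536280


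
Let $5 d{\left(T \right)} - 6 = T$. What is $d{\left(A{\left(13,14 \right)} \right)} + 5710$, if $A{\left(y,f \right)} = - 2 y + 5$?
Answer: $5707$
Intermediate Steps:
$A{\left(y,f \right)} = 5 - 2 y$
$d{\left(T \right)} = \frac{6}{5} + \frac{T}{5}$
$d{\left(A{\left(13,14 \right)} \right)} + 5710 = \left(\frac{6}{5} + \frac{5 - 26}{5}\right) + 5710 = \left(\frac{6}{5} + \frac{1}{5} \left(-21\right)\right) + 5710 = \left(\frac{6}{5} - \frac{21}{5}\right) + 5710 = -3 + 5710 = 5707$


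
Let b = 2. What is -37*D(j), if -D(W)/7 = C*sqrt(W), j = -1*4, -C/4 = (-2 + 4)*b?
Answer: -8288*I ≈ -8288.0*I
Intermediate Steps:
C = -16 (C = -4*(-2 + 4)*2 = -8*2 = -4*4 = -16)
j = -4
D(W) = 112*sqrt(W) (D(W) = -(-112)*sqrt(W) = 112*sqrt(W))
-37*D(j) = -4144*sqrt(-4) = -4144*2*I = -8288*I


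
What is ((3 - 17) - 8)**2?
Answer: 484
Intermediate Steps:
((3 - 17) - 8)**2 = (-14 - 8)**2 = (-22)**2 = 484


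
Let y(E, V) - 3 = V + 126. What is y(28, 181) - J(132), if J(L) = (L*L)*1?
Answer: -17114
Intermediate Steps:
y(E, V) = 129 + V (y(E, V) = 3 + (V + 126) = 3 + (126 + V) = 129 + V)
J(L) = L² (J(L) = L²*1 = L²)
y(28, 181) - J(132) = (129 + 181) - 1*132² = 310 - 1*17424 = 310 - 17424 = -17114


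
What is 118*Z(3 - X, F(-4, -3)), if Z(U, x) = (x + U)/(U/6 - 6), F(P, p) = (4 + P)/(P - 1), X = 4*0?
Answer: -708/11 ≈ -64.364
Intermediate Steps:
X = 0
F(P, p) = (4 + P)/(-1 + P)
Z(U, x) = (U + x)/(-6 + U/6) (Z(U, x) = (U + x)/(U*(⅙) - 6) = (U + x)/(U/6 - 6) = (U + x)/(-6 + U/6))
118*Z(3 - X, F(-4, -3)) = 118*(6*((3 - 1*0) + (4 - 4)/(-1 - 4))/(-36 + (3 - 1*0))) = 118*(6*((3 + 0) + 0/(-5))/(-36 + (3 + 0))) = 118*(6*(3 - ⅕*0)/(-36 + 3)) = 118*(6*(3 + 0)/(-33)) = 118*(6*(-1/33)*3) = 118*(-6/11) = -708/11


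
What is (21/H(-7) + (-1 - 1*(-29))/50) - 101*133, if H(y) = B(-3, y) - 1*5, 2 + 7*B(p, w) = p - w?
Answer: -3695146/275 ≈ -13437.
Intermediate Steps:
B(p, w) = -2/7 - w/7 + p/7 (B(p, w) = -2/7 + (p - w)/7 = -2/7 + (-w/7 + p/7) = -2/7 - w/7 + p/7)
H(y) = -40/7 - y/7 (H(y) = (-2/7 - y/7 + (⅐)*(-3)) - 1*5 = (-2/7 - y/7 - 3/7) - 5 = (-5/7 - y/7) - 5 = -40/7 - y/7)
(21/H(-7) + (-1 - 1*(-29))/50) - 101*133 = (21/(-40/7 - ⅐*(-7)) + (-1 - 1*(-29))/50) - 101*133 = (21/(-40/7 + 1) + (-1 + 29)*(1/50)) - 13433 = (21/(-33/7) + 28*(1/50)) - 13433 = (21*(-7/33) + 14/25) - 13433 = (-49/11 + 14/25) - 13433 = -1071/275 - 13433 = -3695146/275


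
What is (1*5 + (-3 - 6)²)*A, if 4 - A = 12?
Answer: -688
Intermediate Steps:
A = -8 (A = 4 - 1*12 = 4 - 12 = -8)
(1*5 + (-3 - 6)²)*A = (1*5 + (-3 - 6)²)*(-8) = (5 + (-9)²)*(-8) = (5 + 81)*(-8) = 86*(-8) = -688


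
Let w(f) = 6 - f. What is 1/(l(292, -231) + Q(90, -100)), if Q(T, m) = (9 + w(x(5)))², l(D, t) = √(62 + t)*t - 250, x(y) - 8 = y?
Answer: -82/3026175 + 1001*I/3026175 ≈ -2.7097e-5 + 0.00033078*I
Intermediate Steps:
x(y) = 8 + y
l(D, t) = -250 + t*√(62 + t) (l(D, t) = t*√(62 + t) - 250 = -250 + t*√(62 + t))
Q(T, m) = 4 (Q(T, m) = (9 + (6 - (8 + 5)))² = (9 + (6 - 1*13))² = (9 + (6 - 13))² = (9 - 7)² = 2² = 4)
1/(l(292, -231) + Q(90, -100)) = 1/((-250 - 231*√(62 - 231)) + 4) = 1/((-250 - 3003*I) + 4) = 1/(-246 - 3003*I) = (-246 + 3003*I)/9078525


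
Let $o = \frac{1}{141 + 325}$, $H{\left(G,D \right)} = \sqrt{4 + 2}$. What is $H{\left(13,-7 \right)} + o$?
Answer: $\frac{1}{466} + \sqrt{6} \approx 2.4516$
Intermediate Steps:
$H{\left(G,D \right)} = \sqrt{6}$
$o = \frac{1}{466} \approx 0.0021459$
$H{\left(13,-7 \right)} + o = \sqrt{6} + \frac{1}{466} = \frac{1}{466} + \sqrt{6}$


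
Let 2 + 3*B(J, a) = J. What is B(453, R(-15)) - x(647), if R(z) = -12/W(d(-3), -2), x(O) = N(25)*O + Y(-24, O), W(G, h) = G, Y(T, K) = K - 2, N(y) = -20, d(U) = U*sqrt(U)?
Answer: 37336/3 ≈ 12445.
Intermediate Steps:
d(U) = U**(3/2)
Y(T, K) = -2 + K
x(O) = -2 - 19*O (x(O) = -20*O + (-2 + O) = -2 - 19*O)
R(z) = -4*I*sqrt(3)/3 (R(z) = -12*I*sqrt(3)/9 = -4*I*sqrt(3)/3)
B(J, a) = -2/3 + J/3
B(453, R(-15)) - x(647) = (-2/3 + (1/3)*453) - (-2 - 19*647) = (-2/3 + 151) - (-2 - 12293) = 451/3 - 1*(-12295) = 451/3 + 12295 = 37336/3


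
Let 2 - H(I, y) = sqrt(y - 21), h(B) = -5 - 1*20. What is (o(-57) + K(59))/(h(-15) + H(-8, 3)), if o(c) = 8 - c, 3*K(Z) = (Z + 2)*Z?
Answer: -87262/1641 + 3794*I*sqrt(2)/547 ≈ -53.176 + 9.809*I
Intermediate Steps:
h(B) = -25 (h(B) = -5 - 20 = -25)
K(Z) = Z*(2 + Z)/3 (K(Z) = ((Z + 2)*Z)/3 = ((2 + Z)*Z)/3 = (Z*(2 + Z))/3 = Z*(2 + Z)/3)
H(I, y) = 2 - sqrt(-21 + y) (H(I, y) = 2 - sqrt(y - 21) = 2 - sqrt(-21 + y))
(o(-57) + K(59))/(h(-15) + H(-8, 3)) = ((8 - 1*(-57)) + (1/3)*59*(2 + 59))/(-25 + (2 - sqrt(-21 + 3))) = ((8 + 57) + (1/3)*59*61)/(-25 + (2 - sqrt(-18))) = (65 + 3599/3)/(-25 + (2 - 3*I*sqrt(2))) = 3794/(3*(-25 + (2 - 3*I*sqrt(2)))) = 3794/(3*(-23 - 3*I*sqrt(2)))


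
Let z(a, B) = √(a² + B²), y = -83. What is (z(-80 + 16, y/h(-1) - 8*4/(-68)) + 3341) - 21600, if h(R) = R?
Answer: -18259 + √3197305/17 ≈ -18154.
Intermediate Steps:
z(a, B) = √(B² + a²)
(z(-80 + 16, y/h(-1) - 8*4/(-68)) + 3341) - 21600 = (√((-83/(-1) - 8*4/(-68))² + (-80 + 16)²) + 3341) - 21600 = (√((-83*(-1) - 32*(-1/68))² + (-64)²) + 3341) - 21600 = (√((83 + 8/17)² + 4096) + 3341) - 21600 = (√((1419/17)² + 4096) + 3341) - 21600 = (√(2013561/289 + 4096) + 3341) - 21600 = (√(3197305/289) + 3341) - 21600 = (√3197305/17 + 3341) - 21600 = (3341 + √3197305/17) - 21600 = -18259 + √3197305/17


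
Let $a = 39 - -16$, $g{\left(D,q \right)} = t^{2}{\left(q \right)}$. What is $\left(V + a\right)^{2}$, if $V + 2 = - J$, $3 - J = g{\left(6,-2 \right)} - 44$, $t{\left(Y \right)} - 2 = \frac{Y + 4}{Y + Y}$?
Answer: $\frac{1089}{16} \approx 68.063$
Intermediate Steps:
$t{\left(Y \right)} = 2 + \frac{4 + Y}{2 Y}$ ($t{\left(Y \right)} = 2 + \frac{Y + 4}{Y + Y} = 2 + \frac{4 + Y}{2 Y}$)
$g{\left(D,q \right)} = \left(\frac{5}{2} + \frac{2}{q}\right)^{2}$
$a = 55$ ($a = 39 + 16 = 55$)
$J = \frac{179}{4}$ ($J = 3 - \left(\frac{\left(4 + 5 \left(-2\right)\right)^{2}}{4 \cdot 4} - 44\right) = 3 - \left(\frac{1}{4} \cdot \frac{1}{4} \left(4 - 10\right)^{2} - 44\right) = 3 - \left(\frac{1}{4} \cdot \frac{1}{4} \left(-6\right)^{2} - 44\right) = 3 - \left(\frac{1}{4} \cdot \frac{1}{4} \cdot 36 - 44\right) = 3 - \left(\frac{9}{4} - 44\right) = 3 - - \frac{167}{4} = 3 + \frac{167}{4} = \frac{179}{4} \approx 44.75$)
$V = - \frac{187}{4}$ ($V = -2 - \frac{179}{4} = - \frac{187}{4} \approx -46.75$)
$\left(V + a\right)^{2} = \left(- \frac{187}{4} + 55\right)^{2} = \left(\frac{33}{4}\right)^{2} = \frac{1089}{16}$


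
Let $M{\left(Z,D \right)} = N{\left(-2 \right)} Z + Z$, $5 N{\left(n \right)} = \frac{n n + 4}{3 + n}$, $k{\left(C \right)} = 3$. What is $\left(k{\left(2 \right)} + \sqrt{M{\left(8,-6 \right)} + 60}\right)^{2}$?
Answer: $\frac{449}{5} + \frac{12 \sqrt{505}}{5} \approx 143.73$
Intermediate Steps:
$N{\left(n \right)} = \frac{4 + n^{2}}{5 \left(3 + n\right)}$ ($N{\left(n \right)} = \frac{\left(n n + 4\right) \frac{1}{3 + n}}{5} = \frac{\left(n^{2} + 4\right) \frac{1}{3 + n}}{5} = \frac{\left(4 + n^{2}\right) \frac{1}{3 + n}}{5} = \frac{\frac{1}{3 + n} \left(4 + n^{2}\right)}{5} = \frac{4 + n^{2}}{5 \left(3 + n\right)}$)
$M{\left(Z,D \right)} = \frac{13 Z}{5}$ ($M{\left(Z,D \right)} = \frac{4 + \left(-2\right)^{2}}{5 \left(3 - 2\right)} Z + Z = \frac{4 + 4}{5 \cdot 1} Z + Z = \frac{1}{5} \cdot 1 \cdot 8 Z + Z = \frac{8 Z}{5} + Z = \frac{13 Z}{5}$)
$\left(k{\left(2 \right)} + \sqrt{M{\left(8,-6 \right)} + 60}\right)^{2} = \left(3 + \sqrt{\frac{13}{5} \cdot 8 + 60}\right)^{2} = \left(3 + \sqrt{\frac{104}{5} + 60}\right)^{2} = \left(3 + \sqrt{\frac{404}{5}}\right)^{2} = \left(3 + \frac{2 \sqrt{505}}{5}\right)^{2}$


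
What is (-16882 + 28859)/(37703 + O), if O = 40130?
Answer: 1711/11119 ≈ 0.15388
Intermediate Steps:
(-16882 + 28859)/(37703 + O) = (-16882 + 28859)/(37703 + 40130) = 11977/77833 = 11977*(1/77833) = 1711/11119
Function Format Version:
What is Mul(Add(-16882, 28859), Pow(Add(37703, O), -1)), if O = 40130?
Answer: Rational(1711, 11119) ≈ 0.15388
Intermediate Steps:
Mul(Add(-16882, 28859), Pow(Add(37703, O), -1)) = Mul(Add(-16882, 28859), Pow(Add(37703, 40130), -1)) = Mul(11977, Pow(77833, -1)) = Mul(11977, Rational(1, 77833)) = Rational(1711, 11119)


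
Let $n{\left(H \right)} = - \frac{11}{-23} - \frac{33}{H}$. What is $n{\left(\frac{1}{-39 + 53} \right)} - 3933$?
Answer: $- \frac{101074}{23} \approx -4394.5$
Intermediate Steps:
$n{\left(H \right)} = \frac{11}{23} - \frac{33}{H}$ ($n{\left(H \right)} = \left(-11\right) \left(- \frac{1}{23}\right) - \frac{33}{H} = \frac{11}{23} - \frac{33}{H}$)
$n{\left(\frac{1}{-39 + 53} \right)} - 3933 = \left(\frac{11}{23} - \frac{33}{\frac{1}{-39 + 53}}\right) - 3933 = \left(\frac{11}{23} - \frac{33}{\frac{1}{14}}\right) - 3933 = \left(\frac{11}{23} - 33 \frac{1}{\frac{1}{14}}\right) - 3933 = \left(\frac{11}{23} - 462\right) - 3933 = - \frac{10615}{23} - 3933 = - \frac{101074}{23}$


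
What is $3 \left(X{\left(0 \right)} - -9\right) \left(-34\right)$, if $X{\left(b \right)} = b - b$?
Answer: $-918$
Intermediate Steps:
$X{\left(b \right)} = 0$
$3 \left(X{\left(0 \right)} - -9\right) \left(-34\right) = 3 \left(0 - -9\right) \left(-34\right) = 3 \left(0 + 9\right) \left(-34\right) = 3 \cdot 9 \left(-34\right) = 27 \left(-34\right) = -918$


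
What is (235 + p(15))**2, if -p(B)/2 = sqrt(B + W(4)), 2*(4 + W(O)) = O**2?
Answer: 55301 - 940*sqrt(19) ≈ 51204.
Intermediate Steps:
W(O) = -4 + O**2/2
p(B) = -2*sqrt(4 + B) (p(B) = -2*sqrt(B + (-4 + (1/2)*4**2)) = -2*sqrt(B + (-4 + (1/2)*16)) = -2*sqrt(B + (-4 + 8)) = -2*sqrt(B + 4) = -2*sqrt(4 + B))
(235 + p(15))**2 = (235 - 2*sqrt(4 + 15))**2 = (235 - 2*sqrt(19))**2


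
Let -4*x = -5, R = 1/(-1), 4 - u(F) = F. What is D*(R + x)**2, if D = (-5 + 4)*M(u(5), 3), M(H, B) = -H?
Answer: -1/16 ≈ -0.062500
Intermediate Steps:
u(F) = 4 - F
R = -1
x = 5/4 (x = -1/4*(-5) = 5/4 ≈ 1.2500)
D = -1 (D = (-5 + 4)*(-(4 - 1*5)) = -(-1)*(4 - 5) = -(-1)*(-1) = -1*1 = -1)
D*(R + x)**2 = -(-1 + 5/4)**2 = -(1/4)**2 = -1*1/16 = -1/16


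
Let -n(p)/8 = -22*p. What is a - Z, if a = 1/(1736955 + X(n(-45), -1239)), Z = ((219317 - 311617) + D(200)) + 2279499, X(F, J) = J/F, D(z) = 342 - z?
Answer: -10030186924138393/4585561613 ≈ -2.1873e+6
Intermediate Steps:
n(p) = 176*p (n(p) = -(-176)*p = 176*p)
Z = 2187341 (Z = ((219317 - 311617) + (342 - 1*200)) + 2279499 = (-92300 + (342 - 200)) + 2279499 = (-92300 + 142) + 2279499 = -92158 + 2279499 = 2187341)
a = 2640/4585561613 (a = 1/(1736955 - 1239/(176*(-45))) = 1/(1736955 - 1239/(-7920)) = 1/(1736955 - 1239*(-1/7920)) = 1/(1736955 + 413/2640) = 1/(4585561613/2640) = 2640/4585561613 ≈ 5.7572e-7)
a - Z = 2640/4585561613 - 1*2187341 = 2640/4585561613 - 2187341 = -10030186924138393/4585561613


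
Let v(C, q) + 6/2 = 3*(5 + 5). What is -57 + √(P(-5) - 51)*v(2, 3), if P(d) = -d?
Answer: -57 + 27*I*√46 ≈ -57.0 + 183.12*I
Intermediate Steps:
v(C, q) = 27 (v(C, q) = -3 + 3*(5 + 5) = -3 + 3*10 = -3 + 30 = 27)
-57 + √(P(-5) - 51)*v(2, 3) = -57 + √(-1*(-5) - 51)*27 = -57 + √(5 - 51)*27 = -57 + √(-46)*27 = -57 + (I*√46)*27 = -57 + 27*I*√46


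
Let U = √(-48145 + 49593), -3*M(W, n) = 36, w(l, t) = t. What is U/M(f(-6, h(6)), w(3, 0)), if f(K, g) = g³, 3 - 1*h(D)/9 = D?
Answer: -√362/6 ≈ -3.1711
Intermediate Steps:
h(D) = 27 - 9*D
M(W, n) = -12 (M(W, n) = -⅓*36 = -12)
U = 2*√362 (U = √1448 = 2*√362 ≈ 38.053)
U/M(f(-6, h(6)), w(3, 0)) = (2*√362)/(-12) = (2*√362)*(-1/12) = -√362/6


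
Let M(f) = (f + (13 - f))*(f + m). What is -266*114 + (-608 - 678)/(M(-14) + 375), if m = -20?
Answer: -2030422/67 ≈ -30305.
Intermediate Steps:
M(f) = -260 + 13*f (M(f) = (f + (13 - f))*(f - 20) = 13*(-20 + f) = -260 + 13*f)
-266*114 + (-608 - 678)/(M(-14) + 375) = -266*114 + (-608 - 678)/((-260 + 13*(-14)) + 375) = -30324 - 1286/((-260 - 182) + 375) = -30324 - 1286/(-442 + 375) = -30324 - 1286/(-67) = -30324 - 1286*(-1/67) = -30324 + 1286/67 = -2030422/67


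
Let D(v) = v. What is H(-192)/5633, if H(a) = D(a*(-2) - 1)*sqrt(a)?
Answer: 3064*I*sqrt(3)/5633 ≈ 0.94213*I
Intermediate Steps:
H(a) = sqrt(a)*(-1 - 2*a) (H(a) = (a*(-2) - 1)*sqrt(a) = (-2*a - 1)*sqrt(a) = (-1 - 2*a)*sqrt(a) = sqrt(a)*(-1 - 2*a))
H(-192)/5633 = (sqrt(-192)*(-1 - 2*(-192)))/5633 = ((8*I*sqrt(3))*(-1 + 384))*(1/5633) = ((8*I*sqrt(3))*383)*(1/5633) = (3064*I*sqrt(3))*(1/5633) = 3064*I*sqrt(3)/5633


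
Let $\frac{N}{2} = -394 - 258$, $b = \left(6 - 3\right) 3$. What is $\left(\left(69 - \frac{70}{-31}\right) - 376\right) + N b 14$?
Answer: $- \frac{5102871}{31} \approx -1.6461 \cdot 10^{5}$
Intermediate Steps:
$b = 9$ ($b = 3 \cdot 3 = 9$)
$N = -1304$ ($N = 2 \left(-394 - 258\right) = 2 \left(-652\right) = -1304$)
$\left(\left(69 - \frac{70}{-31}\right) - 376\right) + N b 14 = \left(\left(69 - \frac{70}{-31}\right) - 376\right) - 1304 \cdot 9 \cdot 14 = \left(\left(69 - 70 \left(- \frac{1}{31}\right)\right) - 376\right) - 164304 = \left(\left(69 - - \frac{70}{31}\right) - 376\right) - 164304 = \left(\left(69 + \frac{70}{31}\right) - 376\right) - 164304 = \left(\frac{2209}{31} - 376\right) - 164304 = - \frac{9447}{31} - 164304 = - \frac{5102871}{31}$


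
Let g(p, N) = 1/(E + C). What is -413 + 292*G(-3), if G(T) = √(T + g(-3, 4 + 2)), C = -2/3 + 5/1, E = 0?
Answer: -413 + 1752*I*√13/13 ≈ -413.0 + 485.92*I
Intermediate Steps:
C = 13/3 (C = -2*⅓ + 5*1 = -⅔ + 5 = 13/3 ≈ 4.3333)
g(p, N) = 3/13 (g(p, N) = 1/(0 + 13/3) = 1/(13/3) = 3/13)
G(T) = √(3/13 + T) (G(T) = √(T + 3/13) = √(3/13 + T))
-413 + 292*G(-3) = -413 + 292*(√(39 + 169*(-3))/13) = -413 + 292*(√(39 - 507)/13) = -413 + 292*(√(-468)/13) = -413 + 292*((6*I*√13)/13) = -413 + 292*(6*I*√13/13) = -413 + 1752*I*√13/13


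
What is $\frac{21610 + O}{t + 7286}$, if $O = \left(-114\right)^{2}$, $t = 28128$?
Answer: $\frac{17303}{17707} \approx 0.97718$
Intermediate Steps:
$O = 12996$
$\frac{21610 + O}{t + 7286} = \frac{21610 + 12996}{28128 + 7286} = \frac{34606}{35414} = 34606 \cdot \frac{1}{35414} = \frac{17303}{17707}$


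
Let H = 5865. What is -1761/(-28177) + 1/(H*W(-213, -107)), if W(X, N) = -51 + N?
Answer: 1631837693/26110780590 ≈ 0.062497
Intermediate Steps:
-1761/(-28177) + 1/(H*W(-213, -107)) = -1761/(-28177) + 1/(5865*(-51 - 107)) = -1761*(-1/28177) + (1/5865)/(-158) = 1761/28177 + (1/5865)*(-1/158) = 1761/28177 - 1/926670 = 1631837693/26110780590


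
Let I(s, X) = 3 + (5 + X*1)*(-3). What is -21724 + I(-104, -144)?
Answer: -21304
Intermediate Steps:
I(s, X) = -12 - 3*X (I(s, X) = 3 + (5 + X)*(-3) = 3 + (-15 - 3*X) = -12 - 3*X)
-21724 + I(-104, -144) = -21724 + (-12 - 3*(-144)) = -21724 + (-12 + 432) = -21724 + 420 = -21304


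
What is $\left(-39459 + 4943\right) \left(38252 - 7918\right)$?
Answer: $-1047008344$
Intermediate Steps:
$\left(-39459 + 4943\right) \left(38252 - 7918\right) = \left(-34516\right) 30334 = -1047008344$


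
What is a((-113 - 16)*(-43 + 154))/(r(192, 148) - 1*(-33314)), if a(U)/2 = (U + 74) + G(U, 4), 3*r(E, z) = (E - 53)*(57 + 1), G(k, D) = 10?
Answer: -3285/4154 ≈ -0.79080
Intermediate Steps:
r(E, z) = -3074/3 + 58*E/3 (r(E, z) = ((E - 53)*(57 + 1))/3 = ((-53 + E)*58)/3 = (-3074 + 58*E)/3 = -3074/3 + 58*E/3)
a(U) = 168 + 2*U (a(U) = 2*((U + 74) + 10) = 2*((74 + U) + 10) = 2*(84 + U) = 168 + 2*U)
a((-113 - 16)*(-43 + 154))/(r(192, 148) - 1*(-33314)) = (168 + 2*((-113 - 16)*(-43 + 154)))/((-3074/3 + (58/3)*192) - 1*(-33314)) = (168 + 2*(-129*111))/((-3074/3 + 3712) + 33314) = (168 + 2*(-14319))/(8062/3 + 33314) = (168 - 28638)/(108004/3) = -28470*3/108004 = -3285/4154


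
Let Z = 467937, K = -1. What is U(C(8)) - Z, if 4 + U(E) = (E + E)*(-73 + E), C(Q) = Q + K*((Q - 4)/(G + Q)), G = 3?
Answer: -56741653/121 ≈ -4.6894e+5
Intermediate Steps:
C(Q) = Q - (-4 + Q)/(3 + Q) (C(Q) = Q - (Q - 4)/(3 + Q) = Q - (-4 + Q)/(3 + Q))
U(E) = -4 + 2*E*(-73 + E) (U(E) = -4 + (E + E)*(-73 + E) = -4 + (2*E)*(-73 + E) = -4 + 2*E*(-73 + E))
U(C(8)) - Z = (-4 - 146*(4 + 8**2 + 2*8)/(3 + 8) + 2*((4 + 8**2 + 2*8)/(3 + 8))**2) - 1*467937 = (-4 - 146*(4 + 64 + 16)/11 + 2*((4 + 64 + 16)/11)**2) - 467937 = (-4 - 146*84/11 + 2*((1/11)*84)**2) - 467937 = (-4 - 146*84/11 + 2*(84/11)**2) - 467937 = (-4 - 12264/11 + 2*(7056/121)) - 467937 = (-4 - 12264/11 + 14112/121) - 467937 = -121276/121 - 467937 = -56741653/121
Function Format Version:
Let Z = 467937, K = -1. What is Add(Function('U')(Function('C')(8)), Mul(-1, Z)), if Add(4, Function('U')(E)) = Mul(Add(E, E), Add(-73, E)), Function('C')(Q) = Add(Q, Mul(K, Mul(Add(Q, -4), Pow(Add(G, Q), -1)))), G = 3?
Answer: Rational(-56741653, 121) ≈ -4.6894e+5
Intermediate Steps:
Function('C')(Q) = Add(Q, Mul(-1, Pow(Add(3, Q), -1), Add(-4, Q))) (Function('C')(Q) = Add(Q, Mul(-1, Mul(Add(Q, -4), Pow(Add(3, Q), -1)))) = Add(Q, Mul(-1, Mul(Add(-4, Q), Pow(Add(3, Q), -1)))) = Add(Q, Mul(-1, Mul(Pow(Add(3, Q), -1), Add(-4, Q)))) = Add(Q, Mul(-1, Pow(Add(3, Q), -1), Add(-4, Q))))
Function('U')(E) = Add(-4, Mul(2, E, Add(-73, E))) (Function('U')(E) = Add(-4, Mul(Add(E, E), Add(-73, E))) = Add(-4, Mul(Mul(2, E), Add(-73, E))) = Add(-4, Mul(2, E, Add(-73, E))))
Add(Function('U')(Function('C')(8)), Mul(-1, Z)) = Add(Add(-4, Mul(-146, Mul(Pow(Add(3, 8), -1), Add(4, Pow(8, 2), Mul(2, 8)))), Mul(2, Pow(Mul(Pow(Add(3, 8), -1), Add(4, Pow(8, 2), Mul(2, 8))), 2))), Mul(-1, 467937)) = Add(Add(-4, Mul(-146, Mul(Pow(11, -1), Add(4, 64, 16))), Mul(2, Pow(Mul(Pow(11, -1), Add(4, 64, 16)), 2))), -467937) = Add(Add(-4, Mul(-146, Mul(Rational(1, 11), 84)), Mul(2, Pow(Mul(Rational(1, 11), 84), 2))), -467937) = Add(Add(-4, Mul(-146, Rational(84, 11)), Mul(2, Pow(Rational(84, 11), 2))), -467937) = Add(Add(-4, Rational(-12264, 11), Mul(2, Rational(7056, 121))), -467937) = Add(Add(-4, Rational(-12264, 11), Rational(14112, 121)), -467937) = Add(Rational(-121276, 121), -467937) = Rational(-56741653, 121)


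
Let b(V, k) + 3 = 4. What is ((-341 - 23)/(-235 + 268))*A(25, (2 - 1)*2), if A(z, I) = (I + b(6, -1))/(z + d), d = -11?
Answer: -26/11 ≈ -2.3636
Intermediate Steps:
b(V, k) = 1 (b(V, k) = -3 + 4 = 1)
A(z, I) = (1 + I)/(-11 + z) (A(z, I) = (I + 1)/(z - 11) = (1 + I)/(-11 + z))
((-341 - 23)/(-235 + 268))*A(25, (2 - 1)*2) = ((-341 - 23)/(-235 + 268))*((1 + (2 - 1)*2)/(-11 + 25)) = (-364/33)*((1 + 1*2)/14) = (-364*1/33)*((1 + 2)/14) = -26*3/33 = -364/33*3/14 = -26/11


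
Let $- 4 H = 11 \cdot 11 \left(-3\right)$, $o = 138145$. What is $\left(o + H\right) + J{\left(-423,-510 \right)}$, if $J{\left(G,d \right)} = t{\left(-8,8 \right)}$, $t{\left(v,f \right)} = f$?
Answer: $\frac{552975}{4} \approx 1.3824 \cdot 10^{5}$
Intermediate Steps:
$J{\left(G,d \right)} = 8$
$H = \frac{363}{4}$ ($H = - \frac{11 \cdot 11 \left(-3\right)}{4} = - \frac{121 \left(-3\right)}{4} = \left(- \frac{1}{4}\right) \left(-363\right) = \frac{363}{4} \approx 90.75$)
$\left(o + H\right) + J{\left(-423,-510 \right)} = \left(138145 + \frac{363}{4}\right) + 8 = \frac{552943}{4} + 8 = \frac{552975}{4}$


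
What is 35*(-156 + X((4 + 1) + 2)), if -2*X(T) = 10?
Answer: -5635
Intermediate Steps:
X(T) = -5 (X(T) = -½*10 = -5)
35*(-156 + X((4 + 1) + 2)) = 35*(-156 - 5) = 35*(-161) = -5635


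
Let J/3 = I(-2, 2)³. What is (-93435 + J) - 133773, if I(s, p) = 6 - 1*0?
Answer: -226560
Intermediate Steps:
I(s, p) = 6 (I(s, p) = 6 + 0 = 6)
J = 648 (J = 3*6³ = 3*216 = 648)
(-93435 + J) - 133773 = (-93435 + 648) - 133773 = -92787 - 133773 = -226560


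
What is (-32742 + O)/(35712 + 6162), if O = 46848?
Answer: 2351/6979 ≈ 0.33687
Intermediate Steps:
(-32742 + O)/(35712 + 6162) = (-32742 + 46848)/(35712 + 6162) = 14106/41874 = 14106*(1/41874) = 2351/6979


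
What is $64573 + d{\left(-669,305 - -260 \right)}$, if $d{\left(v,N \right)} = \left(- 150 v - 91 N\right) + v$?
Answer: $112839$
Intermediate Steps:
$d{\left(v,N \right)} = - 149 v - 91 N$
$64573 + d{\left(-669,305 - -260 \right)} = 64573 - \left(-99681 + 91 \left(305 - -260\right)\right) = 64573 + \left(99681 - 91 \left(305 + 260\right)\right) = 64573 + \left(99681 - 51415\right) = 64573 + 48266 = 112839$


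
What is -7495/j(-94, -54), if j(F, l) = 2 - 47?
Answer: 1499/9 ≈ 166.56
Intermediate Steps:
j(F, l) = -45
-7495/j(-94, -54) = -7495/(-45) = -7495*(-1/45) = 1499/9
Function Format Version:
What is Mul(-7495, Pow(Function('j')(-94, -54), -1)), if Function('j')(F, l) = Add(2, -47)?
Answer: Rational(1499, 9) ≈ 166.56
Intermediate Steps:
Function('j')(F, l) = -45
Mul(-7495, Pow(Function('j')(-94, -54), -1)) = Mul(-7495, Pow(-45, -1)) = Mul(-7495, Rational(-1, 45)) = Rational(1499, 9)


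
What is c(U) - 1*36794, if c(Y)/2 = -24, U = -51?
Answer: -36842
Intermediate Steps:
c(Y) = -48 (c(Y) = 2*(-24) = -48)
c(U) - 1*36794 = -48 - 1*36794 = -48 - 36794 = -36842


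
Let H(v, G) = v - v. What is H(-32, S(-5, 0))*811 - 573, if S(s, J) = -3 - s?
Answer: -573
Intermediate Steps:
H(v, G) = 0
H(-32, S(-5, 0))*811 - 573 = 0*811 - 573 = 0 - 573 = -573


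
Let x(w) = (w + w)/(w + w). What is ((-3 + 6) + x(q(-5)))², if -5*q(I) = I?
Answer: 16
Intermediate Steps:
q(I) = -I/5
x(w) = 1 (x(w) = (2*w)/((2*w)) = (2*w)*(1/(2*w)) = 1)
((-3 + 6) + x(q(-5)))² = ((-3 + 6) + 1)² = (3 + 1)² = 4² = 16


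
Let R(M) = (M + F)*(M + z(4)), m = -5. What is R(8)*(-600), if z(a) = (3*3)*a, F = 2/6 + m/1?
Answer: -88000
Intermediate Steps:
F = -14/3 (F = 2/6 - 5/1 = 2*(1/6) - 5*1 = 1/3 - 5 = -14/3 ≈ -4.6667)
z(a) = 9*a
R(M) = (36 + M)*(-14/3 + M) (R(M) = (M - 14/3)*(M + 9*4) = (-14/3 + M)*(M + 36) = (-14/3 + M)*(36 + M) = (36 + M)*(-14/3 + M))
R(8)*(-600) = (-168 + 8**2 + (94/3)*8)*(-600) = (-168 + 64 + 752/3)*(-600) = (440/3)*(-600) = -88000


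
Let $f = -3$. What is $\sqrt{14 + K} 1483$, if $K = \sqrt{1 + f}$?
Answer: $1483 \sqrt{14 + i \sqrt{2}} \approx 5555.9 + 279.9 i$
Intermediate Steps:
$K = i \sqrt{2}$ ($K = \sqrt{1 - 3} = \sqrt{-2} = i \sqrt{2} \approx 1.4142 i$)
$\sqrt{14 + K} 1483 = \sqrt{14 + i \sqrt{2}} \cdot 1483 = 1483 \sqrt{14 + i \sqrt{2}}$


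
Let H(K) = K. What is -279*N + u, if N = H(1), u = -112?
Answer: -391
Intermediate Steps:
N = 1
-279*N + u = -279*1 - 112 = -279 - 112 = -391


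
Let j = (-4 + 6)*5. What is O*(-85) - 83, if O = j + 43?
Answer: -4588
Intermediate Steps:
j = 10 (j = 2*5 = 10)
O = 53 (O = 10 + 43 = 53)
O*(-85) - 83 = 53*(-85) - 83 = -4505 - 83 = -4588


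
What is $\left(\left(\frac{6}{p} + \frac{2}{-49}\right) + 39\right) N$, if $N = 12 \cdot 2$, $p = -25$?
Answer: $\frac{1138344}{1225} \approx 929.26$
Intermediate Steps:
$N = 24$
$\left(\left(\frac{6}{p} + \frac{2}{-49}\right) + 39\right) N = \left(\left(\frac{6}{-25} + \frac{2}{-49}\right) + 39\right) 24 = \left(\left(6 \left(- \frac{1}{25}\right) + 2 \left(- \frac{1}{49}\right)\right) + 39\right) 24 = \left(\left(- \frac{6}{25} - \frac{2}{49}\right) + 39\right) 24 = \left(- \frac{344}{1225} + 39\right) 24 = \frac{47431}{1225} \cdot 24 = \frac{1138344}{1225}$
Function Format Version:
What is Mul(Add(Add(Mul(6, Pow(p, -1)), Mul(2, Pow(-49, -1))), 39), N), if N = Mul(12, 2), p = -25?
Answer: Rational(1138344, 1225) ≈ 929.26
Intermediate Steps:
N = 24
Mul(Add(Add(Mul(6, Pow(p, -1)), Mul(2, Pow(-49, -1))), 39), N) = Mul(Add(Add(Mul(6, Pow(-25, -1)), Mul(2, Pow(-49, -1))), 39), 24) = Mul(Add(Add(Mul(6, Rational(-1, 25)), Mul(2, Rational(-1, 49))), 39), 24) = Mul(Add(Add(Rational(-6, 25), Rational(-2, 49)), 39), 24) = Mul(Add(Rational(-344, 1225), 39), 24) = Mul(Rational(47431, 1225), 24) = Rational(1138344, 1225)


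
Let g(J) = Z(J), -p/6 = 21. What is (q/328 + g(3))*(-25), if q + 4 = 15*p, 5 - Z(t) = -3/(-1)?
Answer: 15475/164 ≈ 94.360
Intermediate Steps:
Z(t) = 2 (Z(t) = 5 - (-3)/(-1) = 5 - (-3)*(-1) = 5 - 1*3 = 5 - 3 = 2)
p = -126 (p = -6*21 = -126)
g(J) = 2
q = -1894 (q = -4 + 15*(-126) = -4 - 1890 = -1894)
(q/328 + g(3))*(-25) = (-1894/328 + 2)*(-25) = (-1894*1/328 + 2)*(-25) = (-947/164 + 2)*(-25) = -619/164*(-25) = 15475/164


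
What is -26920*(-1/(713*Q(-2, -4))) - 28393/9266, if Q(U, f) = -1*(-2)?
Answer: 104476151/6606658 ≈ 15.814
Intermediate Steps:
Q(U, f) = 2
-26920*(-1/(713*Q(-2, -4))) - 28393/9266 = -26920/((2*(-31))*23) - 28393/9266 = -26920/((-62*23)) - 28393*1/9266 = -26920/(-1426) - 28393/9266 = -26920*(-1/1426) - 28393/9266 = 13460/713 - 28393/9266 = 104476151/6606658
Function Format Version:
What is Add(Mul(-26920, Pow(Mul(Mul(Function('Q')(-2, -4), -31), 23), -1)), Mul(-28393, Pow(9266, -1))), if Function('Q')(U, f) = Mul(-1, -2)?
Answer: Rational(104476151, 6606658) ≈ 15.814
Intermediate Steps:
Function('Q')(U, f) = 2
Add(Mul(-26920, Pow(Mul(Mul(Function('Q')(-2, -4), -31), 23), -1)), Mul(-28393, Pow(9266, -1))) = Add(Mul(-26920, Pow(Mul(Mul(2, -31), 23), -1)), Mul(-28393, Pow(9266, -1))) = Add(Mul(-26920, Pow(Mul(-62, 23), -1)), Mul(-28393, Rational(1, 9266))) = Add(Mul(-26920, Pow(-1426, -1)), Rational(-28393, 9266)) = Add(Mul(-26920, Rational(-1, 1426)), Rational(-28393, 9266)) = Add(Rational(13460, 713), Rational(-28393, 9266)) = Rational(104476151, 6606658)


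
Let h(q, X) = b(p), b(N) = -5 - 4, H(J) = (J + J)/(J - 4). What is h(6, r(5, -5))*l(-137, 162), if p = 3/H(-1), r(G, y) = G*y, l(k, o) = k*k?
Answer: -168921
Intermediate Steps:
l(k, o) = k²
H(J) = 2*J/(-4 + J) (H(J) = (2*J)/(-4 + J) = 2*J/(-4 + J))
p = 15/2 (p = 3/((2*(-1)/(-4 - 1))) = 3/((2*(-1)/(-5))) = 3/((2*(-1)*(-⅕))) = 3/(⅖) = 3*(5/2) = 15/2 ≈ 7.5000)
b(N) = -9
h(q, X) = -9
h(6, r(5, -5))*l(-137, 162) = -9*(-137)² = -9*18769 = -168921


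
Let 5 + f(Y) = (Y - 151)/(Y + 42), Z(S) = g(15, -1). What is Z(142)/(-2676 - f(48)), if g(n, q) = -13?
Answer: 1170/240287 ≈ 0.0048692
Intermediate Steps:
Z(S) = -13
f(Y) = -5 + (-151 + Y)/(42 + Y) (f(Y) = -5 + (Y - 151)/(Y + 42) = -5 + (-151 + Y)/(42 + Y))
Z(142)/(-2676 - f(48)) = -13/(-2676 - (-361 - 4*48)/(42 + 48)) = -13/(-2676 - (-361 - 192)/90) = -13/(-2676 - (-553)/90) = -13/(-2676 - 1*(-553/90)) = -13/(-2676 + 553/90) = -13/(-240287/90) = -13*(-90/240287) = 1170/240287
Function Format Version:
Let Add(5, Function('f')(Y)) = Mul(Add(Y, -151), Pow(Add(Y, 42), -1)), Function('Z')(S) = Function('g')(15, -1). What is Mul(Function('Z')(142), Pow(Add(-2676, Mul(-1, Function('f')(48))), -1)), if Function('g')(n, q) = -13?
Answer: Rational(1170, 240287) ≈ 0.0048692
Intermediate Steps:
Function('Z')(S) = -13
Function('f')(Y) = Add(-5, Mul(Pow(Add(42, Y), -1), Add(-151, Y))) (Function('f')(Y) = Add(-5, Mul(Add(Y, -151), Pow(Add(Y, 42), -1))) = Add(-5, Mul(Add(-151, Y), Pow(Add(42, Y), -1))) = Add(-5, Mul(Pow(Add(42, Y), -1), Add(-151, Y))))
Mul(Function('Z')(142), Pow(Add(-2676, Mul(-1, Function('f')(48))), -1)) = Mul(-13, Pow(Add(-2676, Mul(-1, Mul(Pow(Add(42, 48), -1), Add(-361, Mul(-4, 48))))), -1)) = Mul(-13, Pow(Add(-2676, Mul(-1, Mul(Pow(90, -1), Add(-361, -192)))), -1)) = Mul(-13, Pow(Add(-2676, Mul(-1, Mul(Rational(1, 90), -553))), -1)) = Mul(-13, Pow(Add(-2676, Mul(-1, Rational(-553, 90))), -1)) = Mul(-13, Pow(Add(-2676, Rational(553, 90)), -1)) = Mul(-13, Pow(Rational(-240287, 90), -1)) = Mul(-13, Rational(-90, 240287)) = Rational(1170, 240287)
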